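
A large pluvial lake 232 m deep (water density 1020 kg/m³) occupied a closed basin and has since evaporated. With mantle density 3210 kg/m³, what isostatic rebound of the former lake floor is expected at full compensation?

u = d ρ_w/ρ_m = 232 m × 1020/3210 = 73.7 m.

73.7 m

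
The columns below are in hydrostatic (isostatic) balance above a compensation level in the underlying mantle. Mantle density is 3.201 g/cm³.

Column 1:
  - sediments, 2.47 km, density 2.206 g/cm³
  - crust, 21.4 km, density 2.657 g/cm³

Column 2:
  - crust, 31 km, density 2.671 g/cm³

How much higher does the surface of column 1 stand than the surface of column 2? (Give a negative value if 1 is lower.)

For any compensation level in the mantle, the mantle terms cancel and isostasy reduces to e = (Σt_1 − Σt_2) − (Σ(ρt)_1 − Σ(ρt)_2) / ρ_m.
Σt_1 = 23.87 km; Σt_2 = 31 km; Σ(ρt)_1 = 62.30862; Σ(ρt)_2 = 82.801 (in km·g/cm³).
e = (23.87 − 31) − (62.30862 − 82.801) / 3.201 = −0.728 km.

−0.728 km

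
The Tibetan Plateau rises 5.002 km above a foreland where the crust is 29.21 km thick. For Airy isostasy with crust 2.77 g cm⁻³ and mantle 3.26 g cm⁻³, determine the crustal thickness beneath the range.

Root depth r = h ρ_c / (ρ_m − ρ_c) = 5.002 km × 2.77 / 0.49 = 28.28 km.
Total thickness = T + h + r = 29.21 km + 5.002 km + 28.28 km = 62.5 km.

62.5 km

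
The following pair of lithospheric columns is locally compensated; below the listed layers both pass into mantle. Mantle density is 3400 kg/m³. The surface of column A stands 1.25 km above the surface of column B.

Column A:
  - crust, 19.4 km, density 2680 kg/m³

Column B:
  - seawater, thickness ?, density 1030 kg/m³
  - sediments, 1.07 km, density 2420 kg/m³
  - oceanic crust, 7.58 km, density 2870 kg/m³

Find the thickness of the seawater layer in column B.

Take the compensation level at the base of the deeper column (depth z_c below the surface of column A) and equate Σ ρ_i t_i down to z_c; mantle fills any gap and the z_c terms cancel.
Column A: 19.4×2680 + (z_c − 19.4)×3400
Column B: 1.25×0 + x×1030 + 1.07×2420 + 7.58×2870 + (z_c − 1.25 − 8.65 − x)×3400
The z_c×3400 term appears on both sides and cancels. Collect the known terms of each column as K = Σ(ρt)_known − 3400 × (depth of known layers): K_A = 51992 − 3400×19.4 = −13968; K_B = 24344 − 3400×(1.25 + 8.65) = −9316.
Balance: K_A = K_B − x×(3400 − 1030), so x = (K_B − K_A)/(3400 − 1030) = 4652/2370 = 1.96 km.

1.96 km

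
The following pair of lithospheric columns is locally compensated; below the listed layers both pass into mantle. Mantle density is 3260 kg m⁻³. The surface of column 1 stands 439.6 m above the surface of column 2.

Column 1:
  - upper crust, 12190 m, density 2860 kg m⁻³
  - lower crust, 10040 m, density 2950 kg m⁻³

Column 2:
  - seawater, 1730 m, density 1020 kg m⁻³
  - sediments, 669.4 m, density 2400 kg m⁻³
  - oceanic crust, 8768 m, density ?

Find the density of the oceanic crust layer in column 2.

3020 kg m⁻³

Take the compensation level at the base of the deeper column (depth z_c below the surface of column 1) and equate Σ ρ_i t_i down to z_c; mantle fills any gap and the z_c terms cancel.
Column 1: 12190×2860 + 10040×2950 + (z_c − 22230)×3260
Column 2: 439.6×0 + 1730×1020 + 669.4×2400 + 8768×ρ + (z_c − 439.6 − 11167.4)×3260
The z_c×3260 term appears on both sides and cancels. Collect the known terms of each column as K = Σ(ρt)_known − 3260 × (depth of known layers): K_1 = 64481400 − 3260×22230 = −7988400; K_2 = 3371160 − 3260×(439.6 + 11167.4) = −34467660.
Balance: K_1 = K_2 + 8768×ρ, so ρ = (K_1 − K_2)/8768 = 26479300/8768 = 3020 kg m⁻³.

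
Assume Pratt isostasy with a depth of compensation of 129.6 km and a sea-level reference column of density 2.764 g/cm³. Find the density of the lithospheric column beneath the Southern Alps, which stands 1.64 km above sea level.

Pratt balance: ρ_ref D = ρ (D + h).
ρ = ρ_ref D/(D + h) = 2.764 × 129.6 km/(129.6 km + 1.64 km) = 2.73 g/cm³.

2.73 g/cm³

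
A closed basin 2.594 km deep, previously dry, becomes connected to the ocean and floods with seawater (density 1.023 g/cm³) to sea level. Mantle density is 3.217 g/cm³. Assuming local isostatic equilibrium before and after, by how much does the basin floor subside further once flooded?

After flooding the water column is d + s deep. Its weight must equal the weight of mantle displaced by the extra subsidence s: (d + s) ρ_w = s ρ_m.
s = d ρ_w / (ρ_m − ρ_w) = 2.594 km × 1.023/(3.217 − 1.023) = 1.21 km.

1.21 km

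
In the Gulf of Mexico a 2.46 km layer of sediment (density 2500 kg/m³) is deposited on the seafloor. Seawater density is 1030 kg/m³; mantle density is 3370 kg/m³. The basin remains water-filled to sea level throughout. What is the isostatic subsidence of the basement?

1.55 km

Submarine loading: the sediment displaces seawater, and the subsidence is in turn flooded, so s (ρ_m − ρ_w) = t (ρ_sed − ρ_w).
s = 2.46 km × (2500 − 1030) / (3370 − 1030) = 1.55 km.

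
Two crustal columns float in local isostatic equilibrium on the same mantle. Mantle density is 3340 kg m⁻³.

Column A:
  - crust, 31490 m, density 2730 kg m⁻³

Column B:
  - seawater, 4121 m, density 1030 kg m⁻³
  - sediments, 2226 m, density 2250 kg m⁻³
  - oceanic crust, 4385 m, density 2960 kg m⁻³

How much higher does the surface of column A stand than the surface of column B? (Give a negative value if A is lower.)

1680 m

For any compensation level in the mantle, the mantle terms cancel and isostasy reduces to e = (Σt_A − Σt_B) − (Σ(ρt)_A − Σ(ρt)_B) / ρ_m.
Σt_A = 31490 m; Σt_B = 10732 m; Σ(ρt)_A = 85967700; Σ(ρt)_B = 22232730 (in m·kg m⁻³).
e = (31490 − 10732) − (85967700 − 22232730) / 3340 = 1680 m.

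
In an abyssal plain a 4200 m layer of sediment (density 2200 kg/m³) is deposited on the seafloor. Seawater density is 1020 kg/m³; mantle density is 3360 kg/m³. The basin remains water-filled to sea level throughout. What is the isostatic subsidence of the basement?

2120 m

Submarine loading: the sediment displaces seawater, and the subsidence is in turn flooded, so s (ρ_m − ρ_w) = t (ρ_sed − ρ_w).
s = 4200 m × (2200 − 1020) / (3360 − 1020) = 2120 m.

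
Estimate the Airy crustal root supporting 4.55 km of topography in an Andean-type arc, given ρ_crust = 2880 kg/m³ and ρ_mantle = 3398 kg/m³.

25.3 km

Equating mass per unit area of the two columns: the weight of the topography is balanced by the buoyancy of the root, ρ_c h = (ρ_m − ρ_c) r.
r = h · ρ_c / (ρ_m − ρ_c) = 4.55 km × 2880 / (3398 − 2880) = 25.3 km.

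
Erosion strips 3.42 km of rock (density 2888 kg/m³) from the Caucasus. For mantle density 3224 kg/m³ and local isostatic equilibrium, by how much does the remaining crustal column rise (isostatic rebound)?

3.06 km

Unloading: uplift u = e ρ_c/ρ_m = 3.42 km × 2888/3224 = 3.06 km.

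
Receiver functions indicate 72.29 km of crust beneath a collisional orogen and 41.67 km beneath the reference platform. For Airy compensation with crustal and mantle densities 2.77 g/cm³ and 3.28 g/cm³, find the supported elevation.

4.76 km

Excess crust Δ = 72.29 km − 41.67 km = 30.62 km, split between elevation h and root r with h + r = Δ.
Airy balance ρ_c h = (ρ_m − ρ_c) r gives r = h ρ_c/(ρ_m − ρ_c), so h (1 + ρ_c/(ρ_m − ρ_c)) = Δ, i.e. h = Δ (ρ_m − ρ_c)/ρ_m.
h = 30.62 km × 0.51/3.28 = 4.76 km.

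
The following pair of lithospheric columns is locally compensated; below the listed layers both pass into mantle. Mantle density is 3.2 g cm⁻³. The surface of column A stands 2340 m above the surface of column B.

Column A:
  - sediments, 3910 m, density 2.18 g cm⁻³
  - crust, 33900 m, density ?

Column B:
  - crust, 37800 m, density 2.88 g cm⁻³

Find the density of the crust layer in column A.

Take the compensation level at the base of the deeper column (depth z_c below the surface of column A) and equate Σ ρ_i t_i down to z_c; mantle fills any gap and the z_c terms cancel.
Column A: 3910×2.18 + 33900×ρ + (z_c − 37810)×3.2
Column B: 2340×0 + 37800×2.88 + (z_c − 2340 − 37800)×3.2
The z_c×3.2 term appears on both sides and cancels. Collect the known terms of each column as K = Σ(ρt)_known − 3.2 × (depth of known layers): K_A = 8523.8 − 3.2×37810 = −112468.2; K_B = 108864 − 3.2×(2340 + 37800) = −19584.
Balance: K_A + 33900×ρ = K_B, so ρ = (K_B − K_A)/33900 = 92884.2/33900 = 2.74 g cm⁻³.

2.74 g cm⁻³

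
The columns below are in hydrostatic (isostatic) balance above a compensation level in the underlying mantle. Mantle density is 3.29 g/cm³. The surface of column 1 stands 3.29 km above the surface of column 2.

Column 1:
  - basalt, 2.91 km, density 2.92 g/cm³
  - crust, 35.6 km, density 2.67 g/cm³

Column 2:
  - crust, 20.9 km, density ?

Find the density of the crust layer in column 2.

Take the compensation level at the base of the deeper column (depth z_c below the surface of column 1) and equate Σ ρ_i t_i down to z_c; mantle fills any gap and the z_c terms cancel.
Column 1: 2.91×2.92 + 35.6×2.67 + (z_c − 38.51)×3.29
Column 2: 3.29×0 + 20.9×ρ + (z_c − 3.29 − 20.9)×3.29
The z_c×3.29 term appears on both sides and cancels. Collect the known terms of each column as K = Σ(ρt)_known − 3.29 × (depth of known layers): K_1 = 103.5492 − 3.29×38.51 = −23.1487; K_2 = 0 − 3.29×(3.29 + 20.9) = −79.5851.
Balance: K_1 = K_2 + 20.9×ρ, so ρ = (K_1 − K_2)/20.9 = 56.4364/20.9 = 2.7 g/cm³.

2.7 g/cm³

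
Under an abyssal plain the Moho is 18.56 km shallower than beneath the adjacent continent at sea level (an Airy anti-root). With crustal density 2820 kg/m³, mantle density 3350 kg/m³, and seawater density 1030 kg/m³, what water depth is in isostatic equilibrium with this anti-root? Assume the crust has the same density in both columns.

Replacing a thickness d of crust by seawater at the top must be balanced by replacing crust with mantle at the base: d (ρ_c − ρ_w) = a (ρ_m − ρ_c).
d = a (ρ_m − ρ_c)/(ρ_c − ρ_w) = 18.56 km × 530/1790 = 5.5 km.

5.5 km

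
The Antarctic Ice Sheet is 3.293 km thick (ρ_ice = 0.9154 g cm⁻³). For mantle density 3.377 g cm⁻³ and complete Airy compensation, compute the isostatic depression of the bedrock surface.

For local isostatic compensation: the ice load ρ_ice t is balanced by mantle displaced below, ρ_m s.
s = t ρ_ice / ρ_m = 3.293 km × 0.9154/3.377 = 0.893 km.

0.893 km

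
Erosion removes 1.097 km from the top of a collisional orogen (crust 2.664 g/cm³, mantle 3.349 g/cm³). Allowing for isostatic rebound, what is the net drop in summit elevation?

Rebound u = e ρ_c/ρ_m = 1.097 km × 2.664/3.349 = 0.8726 km.
Net surface drop = e − u = 1.097 km − 0.8726 km = e (ρ_m − ρ_c)/ρ_m = 0.224 km.

0.224 km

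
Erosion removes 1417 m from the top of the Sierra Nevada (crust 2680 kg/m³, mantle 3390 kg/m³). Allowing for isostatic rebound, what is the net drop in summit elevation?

297 m

Rebound u = e ρ_c/ρ_m = 1417 m × 2680/3390 = 1120 m.
Net surface drop = e − u = 1417 m − 1120 m = e (ρ_m − ρ_c)/ρ_m = 297 m.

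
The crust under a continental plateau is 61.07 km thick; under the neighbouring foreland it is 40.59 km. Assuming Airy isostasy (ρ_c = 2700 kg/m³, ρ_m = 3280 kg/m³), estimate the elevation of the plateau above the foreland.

3.62 km

Excess crust Δ = 61.07 km − 40.59 km = 20.48 km, split between elevation h and root r with h + r = Δ.
Airy balance ρ_c h = (ρ_m − ρ_c) r gives r = h ρ_c/(ρ_m − ρ_c), so h (1 + ρ_c/(ρ_m − ρ_c)) = Δ, i.e. h = Δ (ρ_m − ρ_c)/ρ_m.
h = 20.48 km × 580/3280 = 3.62 km.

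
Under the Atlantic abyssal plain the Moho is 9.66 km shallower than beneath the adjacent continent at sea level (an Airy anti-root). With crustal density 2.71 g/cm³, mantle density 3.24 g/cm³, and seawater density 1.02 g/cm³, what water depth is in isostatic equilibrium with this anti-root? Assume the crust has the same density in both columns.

3.03 km

Replacing a thickness d of crust by seawater at the top must be balanced by replacing crust with mantle at the base: d (ρ_c − ρ_w) = a (ρ_m − ρ_c).
d = a (ρ_m − ρ_c)/(ρ_c − ρ_w) = 9.66 km × 0.53/1.69 = 3.03 km.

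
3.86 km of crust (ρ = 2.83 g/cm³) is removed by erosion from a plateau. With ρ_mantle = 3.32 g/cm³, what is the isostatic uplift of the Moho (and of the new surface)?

3.29 km

Unloading: uplift u = e ρ_c/ρ_m = 3.86 km × 2.83/3.32 = 3.29 km.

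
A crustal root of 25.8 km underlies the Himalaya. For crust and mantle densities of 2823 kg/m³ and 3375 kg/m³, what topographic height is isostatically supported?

By Archimedes' principle applied to the lithosphere: ρ_c h = (ρ_m − ρ_c) r.
h = r (ρ_m − ρ_c) / ρ_c = 25.8 km × (3375 − 2823) / 2823 = 5.04 km.

5.04 km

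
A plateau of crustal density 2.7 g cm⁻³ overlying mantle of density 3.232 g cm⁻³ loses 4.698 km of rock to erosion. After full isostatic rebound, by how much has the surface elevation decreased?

0.773 km

Rebound u = e ρ_c/ρ_m = 4.698 km × 2.7/3.232 = 3.925 km.
Net surface drop = e − u = 4.698 km − 3.925 km = e (ρ_m − ρ_c)/ρ_m = 0.773 km.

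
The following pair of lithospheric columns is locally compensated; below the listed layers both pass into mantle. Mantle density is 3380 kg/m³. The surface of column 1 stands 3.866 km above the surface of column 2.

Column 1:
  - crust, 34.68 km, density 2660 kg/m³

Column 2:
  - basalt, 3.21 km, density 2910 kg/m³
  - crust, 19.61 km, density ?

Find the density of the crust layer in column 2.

2850 kg/m³

Take the compensation level at the base of the deeper column (depth z_c below the surface of column 1) and equate Σ ρ_i t_i down to z_c; mantle fills any gap and the z_c terms cancel.
Column 1: 34.68×2660 + (z_c − 34.68)×3380
Column 2: 3.866×0 + 3.21×2910 + 19.61×ρ + (z_c − 3.866 − 22.82)×3380
The z_c×3380 term appears on both sides and cancels. Collect the known terms of each column as K = Σ(ρt)_known − 3380 × (depth of known layers): K_1 = 92248.8 − 3380×34.68 = −24969.6; K_2 = 9341.1 − 3380×(3.866 + 22.82) = −80857.58.
Balance: K_1 = K_2 + 19.61×ρ, so ρ = (K_1 − K_2)/19.61 = 55888/19.61 = 2850 kg/m³.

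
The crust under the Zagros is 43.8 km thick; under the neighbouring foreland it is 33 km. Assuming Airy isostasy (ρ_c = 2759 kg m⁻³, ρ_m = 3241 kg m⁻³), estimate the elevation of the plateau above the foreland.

1.61 km

Excess crust Δ = 43.8 km − 33 km = 10.8 km, split between elevation h and root r with h + r = Δ.
Airy balance ρ_c h = (ρ_m − ρ_c) r gives r = h ρ_c/(ρ_m − ρ_c), so h (1 + ρ_c/(ρ_m − ρ_c)) = Δ, i.e. h = Δ (ρ_m − ρ_c)/ρ_m.
h = 10.8 km × 482/3241 = 1.61 km.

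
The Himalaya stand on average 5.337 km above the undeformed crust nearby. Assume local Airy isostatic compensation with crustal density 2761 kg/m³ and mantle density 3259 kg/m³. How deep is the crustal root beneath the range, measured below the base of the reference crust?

Isostatic balance requires: the weight of the topography is balanced by the buoyancy of the root, ρ_c h = (ρ_m − ρ_c) r.
r = h · ρ_c / (ρ_m − ρ_c) = 5.337 km × 2761 / (3259 − 2761) = 29.6 km.

29.6 km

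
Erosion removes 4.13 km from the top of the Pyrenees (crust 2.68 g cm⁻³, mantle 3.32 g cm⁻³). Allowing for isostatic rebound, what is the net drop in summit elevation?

Rebound u = e ρ_c/ρ_m = 4.13 km × 2.68/3.32 = 3.334 km.
Net surface drop = e − u = 4.13 km − 3.334 km = e (ρ_m − ρ_c)/ρ_m = 0.796 km.

0.796 km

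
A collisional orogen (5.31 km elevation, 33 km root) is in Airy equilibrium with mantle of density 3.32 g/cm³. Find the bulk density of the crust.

ρ_c h = (ρ_m − ρ_c) r → ρ_c (h + r) = ρ_m r → ρ_c = ρ_m r / (h + r).
ρ_c = 3.32 × 33 km / (5.31 km + 33 km) = 2.86 g/cm³.

2.86 g/cm³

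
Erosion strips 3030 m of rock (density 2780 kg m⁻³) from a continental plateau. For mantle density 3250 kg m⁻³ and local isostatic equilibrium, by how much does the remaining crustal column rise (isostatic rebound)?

2590 m

Unloading: uplift u = e ρ_c/ρ_m = 3030 m × 2780/3250 = 2590 m.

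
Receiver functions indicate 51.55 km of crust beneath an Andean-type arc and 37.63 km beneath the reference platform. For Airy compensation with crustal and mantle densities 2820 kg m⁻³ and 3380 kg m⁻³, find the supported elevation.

Excess crust Δ = 51.55 km − 37.63 km = 13.92 km, split between elevation h and root r with h + r = Δ.
Airy balance ρ_c h = (ρ_m − ρ_c) r gives r = h ρ_c/(ρ_m − ρ_c), so h (1 + ρ_c/(ρ_m − ρ_c)) = Δ, i.e. h = Δ (ρ_m − ρ_c)/ρ_m.
h = 13.92 km × 560/3380 = 2.31 km.

2.31 km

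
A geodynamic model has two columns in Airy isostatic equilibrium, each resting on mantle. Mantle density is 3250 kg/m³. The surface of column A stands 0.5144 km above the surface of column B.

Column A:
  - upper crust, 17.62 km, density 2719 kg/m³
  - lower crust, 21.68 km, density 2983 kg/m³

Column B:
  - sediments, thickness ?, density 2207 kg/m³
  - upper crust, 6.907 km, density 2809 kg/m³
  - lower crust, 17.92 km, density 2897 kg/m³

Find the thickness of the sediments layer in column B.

Take the compensation level at the base of the deeper column (depth z_c below the surface of column A) and equate Σ ρ_i t_i down to z_c; mantle fills any gap and the z_c terms cancel.
Column A: 17.62×2719 + 21.68×2983 + (z_c − 39.3)×3250
Column B: 0.5144×0 + x×2207 + 6.907×2809 + 17.92×2897 + (z_c − 0.5144 − 24.827 − x)×3250
The z_c×3250 term appears on both sides and cancels. Collect the known terms of each column as K = Σ(ρt)_known − 3250 × (depth of known layers): K_A = 112580.22 − 3250×39.3 = −15144.78; K_B = 71316.003 − 3250×(0.5144 + 24.827) = −11043.547.
Balance: K_A = K_B − x×(3250 − 2207), so x = (K_B − K_A)/(3250 − 2207) = 4101.23/1043 = 3.93 km.

3.93 km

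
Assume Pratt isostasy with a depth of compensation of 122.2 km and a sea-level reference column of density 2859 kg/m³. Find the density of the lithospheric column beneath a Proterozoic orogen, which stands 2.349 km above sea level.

Pratt balance: ρ_ref D = ρ (D + h).
ρ = ρ_ref D/(D + h) = 2859 × 122.2 km/(122.2 km + 2.349 km) = 2810 kg/m³.

2810 kg/m³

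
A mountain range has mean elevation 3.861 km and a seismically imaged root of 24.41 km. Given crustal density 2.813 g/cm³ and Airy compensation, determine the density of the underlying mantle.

Airy balance: ρ_c h = (ρ_m − ρ_c) r → ρ_m = ρ_c (1 + h/r).
ρ_m = 2.813 × (1 + 3.861 km/24.41 km) = 3.26 g/cm³.

3.26 g/cm³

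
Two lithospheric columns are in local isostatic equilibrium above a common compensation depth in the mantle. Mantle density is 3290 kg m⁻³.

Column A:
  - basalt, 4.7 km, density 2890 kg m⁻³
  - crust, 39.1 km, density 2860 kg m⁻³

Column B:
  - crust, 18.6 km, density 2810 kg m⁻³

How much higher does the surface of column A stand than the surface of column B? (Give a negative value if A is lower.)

2.97 km

For any compensation level in the mantle, the mantle terms cancel and isostasy reduces to e = (Σt_A − Σt_B) − (Σ(ρt)_A − Σ(ρt)_B) / ρ_m.
Σt_A = 43.8 km; Σt_B = 18.6 km; Σ(ρt)_A = 125409; Σ(ρt)_B = 52266 (in km·kg m⁻³).
e = (43.8 − 18.6) − (125409 − 52266) / 3290 = 2.97 km.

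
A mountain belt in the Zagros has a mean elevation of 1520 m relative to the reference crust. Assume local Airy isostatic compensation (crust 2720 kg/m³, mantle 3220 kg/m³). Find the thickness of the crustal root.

8270 m

For local isostatic compensation: the weight of the topography is balanced by the buoyancy of the root, ρ_c h = (ρ_m − ρ_c) r.
r = h · ρ_c / (ρ_m − ρ_c) = 1520 m × 2720 / (3220 − 2720) = 8270 m.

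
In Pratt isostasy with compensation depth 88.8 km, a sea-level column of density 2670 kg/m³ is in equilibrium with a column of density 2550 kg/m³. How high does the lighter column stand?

4.18 km

ρ_ref D = ρ (D + h) → h = D (ρ_ref − ρ)/ρ.
h = 88.8 km × (2670 − 2550)/2550 = 4.18 km.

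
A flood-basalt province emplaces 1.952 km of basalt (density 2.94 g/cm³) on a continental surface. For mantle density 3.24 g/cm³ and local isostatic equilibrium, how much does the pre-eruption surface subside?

1.77 km

Subaerial loading: s = t ρ_load / ρ_m.
s = 1.952 km × 2.94/3.24 = 1.77 km.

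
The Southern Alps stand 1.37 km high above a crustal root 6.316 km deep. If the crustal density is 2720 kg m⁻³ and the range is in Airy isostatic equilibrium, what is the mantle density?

Airy balance: ρ_c h = (ρ_m − ρ_c) r → ρ_m = ρ_c (1 + h/r).
ρ_m = 2720 × (1 + 1.37 km/6.316 km) = 3310 kg m⁻³.

3310 kg m⁻³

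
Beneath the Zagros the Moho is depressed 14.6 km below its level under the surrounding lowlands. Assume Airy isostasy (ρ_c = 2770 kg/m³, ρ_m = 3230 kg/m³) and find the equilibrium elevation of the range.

2.42 km

In Airy isostatic equilibrium: ρ_c h = (ρ_m − ρ_c) r.
h = r (ρ_m − ρ_c) / ρ_c = 14.6 km × (3230 − 2770) / 2770 = 2.42 km.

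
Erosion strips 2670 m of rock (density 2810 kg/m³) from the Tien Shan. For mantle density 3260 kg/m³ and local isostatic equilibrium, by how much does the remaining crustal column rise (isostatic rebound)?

Unloading: uplift u = e ρ_c/ρ_m = 2670 m × 2810/3260 = 2300 m.

2300 m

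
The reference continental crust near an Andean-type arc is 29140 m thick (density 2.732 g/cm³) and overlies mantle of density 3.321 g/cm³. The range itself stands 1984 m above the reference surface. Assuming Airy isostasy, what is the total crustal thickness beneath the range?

Root depth r = h ρ_c / (ρ_m − ρ_c) = 1984 m × 2.732 / 0.589 = 9203 m.
Total thickness = T + h + r = 29140 m + 1984 m + 9203 m = 40300 m.

40300 m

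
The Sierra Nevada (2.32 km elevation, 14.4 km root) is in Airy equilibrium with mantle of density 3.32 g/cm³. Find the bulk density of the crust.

ρ_c h = (ρ_m − ρ_c) r → ρ_c (h + r) = ρ_m r → ρ_c = ρ_m r / (h + r).
ρ_c = 3.32 × 14.4 km / (2.32 km + 14.4 km) = 2.86 g/cm³.

2.86 g/cm³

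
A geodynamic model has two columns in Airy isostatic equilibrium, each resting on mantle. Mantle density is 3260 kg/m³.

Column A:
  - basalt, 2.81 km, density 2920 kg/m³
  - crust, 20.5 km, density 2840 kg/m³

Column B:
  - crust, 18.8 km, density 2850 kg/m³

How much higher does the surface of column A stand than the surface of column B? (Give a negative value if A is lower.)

For any compensation level in the mantle, the mantle terms cancel and isostasy reduces to e = (Σt_A − Σt_B) − (Σ(ρt)_A − Σ(ρt)_B) / ρ_m.
Σt_A = 23.31 km; Σt_B = 18.8 km; Σ(ρt)_A = 66425.2; Σ(ρt)_B = 53580 (in km·kg/m³).
e = (23.31 − 18.8) − (66425.2 − 53580) / 3260 = 0.57 km.

0.57 km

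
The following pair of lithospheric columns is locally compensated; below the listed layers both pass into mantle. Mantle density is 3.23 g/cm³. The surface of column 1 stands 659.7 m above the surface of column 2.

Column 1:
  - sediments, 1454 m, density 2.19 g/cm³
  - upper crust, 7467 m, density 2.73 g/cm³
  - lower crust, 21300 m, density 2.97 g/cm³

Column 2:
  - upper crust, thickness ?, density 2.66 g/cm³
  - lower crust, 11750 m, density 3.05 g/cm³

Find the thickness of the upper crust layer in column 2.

11500 m

Take the compensation level at the base of the deeper column (depth z_c below the surface of column 1) and equate Σ ρ_i t_i down to z_c; mantle fills any gap and the z_c terms cancel.
Column 1: 1454×2.19 + 7467×2.73 + 21300×2.97 + (z_c − 30221)×3.23
Column 2: 659.7×0 + x×2.66 + 11750×3.05 + (z_c − 659.7 − 11750 − x)×3.23
The z_c×3.23 term appears on both sides and cancels. Collect the known terms of each column as K = Σ(ρt)_known − 3.23 × (depth of known layers): K_1 = 86830.17 − 3.23×30221 = −10783.66; K_2 = 35837.5 − 3.23×(659.7 + 11750) = −4245.831.
Balance: K_1 = K_2 − x×(3.23 − 2.66), so x = (K_2 − K_1)/(3.23 − 2.66) = 6537.83/0.57 = 11500 m.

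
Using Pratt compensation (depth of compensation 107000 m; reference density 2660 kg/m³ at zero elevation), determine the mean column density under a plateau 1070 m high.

Pratt balance: ρ_ref D = ρ (D + h).
ρ = ρ_ref D/(D + h) = 2660 × 107000 m/(107000 m + 1070 m) = 2630 kg/m³.

2630 kg/m³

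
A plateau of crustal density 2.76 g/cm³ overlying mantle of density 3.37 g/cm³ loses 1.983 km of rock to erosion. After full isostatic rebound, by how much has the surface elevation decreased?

0.359 km

Rebound u = e ρ_c/ρ_m = 1.983 km × 2.76/3.37 = 1.624 km.
Net surface drop = e − u = 1.983 km − 1.624 km = e (ρ_m − ρ_c)/ρ_m = 0.359 km.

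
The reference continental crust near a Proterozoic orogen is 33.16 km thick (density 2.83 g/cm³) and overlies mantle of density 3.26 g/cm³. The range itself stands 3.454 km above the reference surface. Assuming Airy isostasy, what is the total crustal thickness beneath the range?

59.3 km

Root depth r = h ρ_c / (ρ_m − ρ_c) = 3.454 km × 2.83 / 0.43 = 22.73 km.
Total thickness = T + h + r = 33.16 km + 3.454 km + 22.73 km = 59.3 km.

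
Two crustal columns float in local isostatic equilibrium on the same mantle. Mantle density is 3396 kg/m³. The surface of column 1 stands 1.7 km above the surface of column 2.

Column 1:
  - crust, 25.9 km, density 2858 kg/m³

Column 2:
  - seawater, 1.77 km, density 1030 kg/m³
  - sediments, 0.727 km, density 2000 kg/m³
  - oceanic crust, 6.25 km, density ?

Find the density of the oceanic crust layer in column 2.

2920 kg/m³

Take the compensation level at the base of the deeper column (depth z_c below the surface of column 1) and equate Σ ρ_i t_i down to z_c; mantle fills any gap and the z_c terms cancel.
Column 1: 25.9×2858 + (z_c − 25.9)×3396
Column 2: 1.7×0 + 1.77×1030 + 0.727×2000 + 6.25×ρ + (z_c − 1.7 − 8.747)×3396
The z_c×3396 term appears on both sides and cancels. Collect the known terms of each column as K = Σ(ρt)_known − 3396 × (depth of known layers): K_1 = 74022.2 − 3396×25.9 = −13934.2; K_2 = 3277.1 − 3396×(1.7 + 8.747) = −32200.912.
Balance: K_1 = K_2 + 6.25×ρ, so ρ = (K_1 − K_2)/6.25 = 18266.7/6.25 = 2920 kg/m³.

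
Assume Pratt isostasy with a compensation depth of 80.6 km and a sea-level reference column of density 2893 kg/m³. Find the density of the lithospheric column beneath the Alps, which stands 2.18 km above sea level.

2820 kg/m³

Pratt balance: ρ_ref D = ρ (D + h).
ρ = ρ_ref D/(D + h) = 2893 × 80.6 km/(80.6 km + 2.18 km) = 2820 kg/m³.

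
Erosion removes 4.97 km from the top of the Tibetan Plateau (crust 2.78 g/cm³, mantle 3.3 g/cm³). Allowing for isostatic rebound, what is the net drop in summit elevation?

0.783 km

Rebound u = e ρ_c/ρ_m = 4.97 km × 2.78/3.3 = 4.187 km.
Net surface drop = e − u = 4.97 km − 4.187 km = e (ρ_m − ρ_c)/ρ_m = 0.783 km.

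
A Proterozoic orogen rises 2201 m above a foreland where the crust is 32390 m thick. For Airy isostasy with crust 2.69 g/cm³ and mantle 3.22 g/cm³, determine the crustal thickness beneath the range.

45800 m

Root depth r = h ρ_c / (ρ_m − ρ_c) = 2201 m × 2.69 / 0.53 = 11170 m.
Total thickness = T + h + r = 32390 m + 2201 m + 11170 m = 45800 m.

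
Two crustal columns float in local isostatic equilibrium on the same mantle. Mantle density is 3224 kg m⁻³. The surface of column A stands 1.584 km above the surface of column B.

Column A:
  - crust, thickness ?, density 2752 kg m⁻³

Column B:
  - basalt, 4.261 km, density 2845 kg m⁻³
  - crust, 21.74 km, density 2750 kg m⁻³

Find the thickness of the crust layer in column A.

36.1 km

Take the compensation level at the base of the deeper column (depth z_c below the surface of column A) and equate Σ ρ_i t_i down to z_c; mantle fills any gap and the z_c terms cancel.
Column A: x×2752 + (z_c − 0 − x)×3224
Column B: 1.584×0 + 4.261×2845 + 21.74×2750 + (z_c − 1.584 − 26.001)×3224
The z_c×3224 term appears on both sides and cancels. Collect the known terms of each column as K = Σ(ρt)_known − 3224 × (depth of known layers): K_A = 0 − 3224×0 = 0; K_B = 71907.545 − 3224×(1.584 + 26.001) = −17026.495.
Balance: K_A − x×(3224 − 2752) = K_B, so x = (K_A − K_B)/(3224 − 2752) = 17026.5/472 = 36.1 km.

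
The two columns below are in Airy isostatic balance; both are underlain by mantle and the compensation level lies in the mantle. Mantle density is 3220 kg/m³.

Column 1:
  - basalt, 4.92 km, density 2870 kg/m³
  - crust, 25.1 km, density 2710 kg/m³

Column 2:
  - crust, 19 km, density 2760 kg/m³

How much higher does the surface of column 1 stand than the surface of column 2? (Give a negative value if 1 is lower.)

For any compensation level in the mantle, the mantle terms cancel and isostasy reduces to e = (Σt_1 − Σt_2) − (Σ(ρt)_1 − Σ(ρt)_2) / ρ_m.
Σt_1 = 30.02 km; Σt_2 = 19 km; Σ(ρt)_1 = 82141.4; Σ(ρt)_2 = 52440 (in km·kg/m³).
e = (30.02 − 19) − (82141.4 − 52440) / 3220 = 1.8 km.

1.8 km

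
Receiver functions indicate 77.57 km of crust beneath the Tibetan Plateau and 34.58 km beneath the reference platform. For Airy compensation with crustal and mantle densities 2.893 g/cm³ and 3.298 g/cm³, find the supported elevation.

Excess crust Δ = 77.57 km − 34.58 km = 42.99 km, split between elevation h and root r with h + r = Δ.
Airy balance ρ_c h = (ρ_m − ρ_c) r gives r = h ρ_c/(ρ_m − ρ_c), so h (1 + ρ_c/(ρ_m − ρ_c)) = Δ, i.e. h = Δ (ρ_m − ρ_c)/ρ_m.
h = 42.99 km × 0.405/3.298 = 5.28 km.

5.28 km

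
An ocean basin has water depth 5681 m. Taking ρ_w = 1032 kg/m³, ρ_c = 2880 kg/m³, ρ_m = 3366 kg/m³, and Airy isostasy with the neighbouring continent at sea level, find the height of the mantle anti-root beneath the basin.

Isostatic balance requires: replacing crust with seawater at the top is compensated by replacing crust with mantle at the base: d (ρ_c − ρ_w) = a (ρ_m − ρ_c).
a = d (ρ_c − ρ_w)/(ρ_m − ρ_c) = 5681 m × 1848/486 = 21600 m.

21600 m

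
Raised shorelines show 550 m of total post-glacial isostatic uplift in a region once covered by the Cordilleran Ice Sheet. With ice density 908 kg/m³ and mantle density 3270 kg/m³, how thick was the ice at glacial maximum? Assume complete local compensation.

u = t ρ_ice/ρ_m → t = u ρ_m/ρ_ice = 550 m × 3270/908 = 1980 m.

1980 m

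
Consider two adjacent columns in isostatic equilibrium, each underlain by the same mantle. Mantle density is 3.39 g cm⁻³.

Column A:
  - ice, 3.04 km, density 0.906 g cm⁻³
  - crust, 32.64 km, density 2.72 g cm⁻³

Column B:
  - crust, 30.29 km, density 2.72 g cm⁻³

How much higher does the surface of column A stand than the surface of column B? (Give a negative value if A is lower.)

For any compensation level in the mantle, the mantle terms cancel and isostasy reduces to e = (Σt_A − Σt_B) − (Σ(ρt)_A − Σ(ρt)_B) / ρ_m.
Σt_A = 35.68 km; Σt_B = 30.29 km; Σ(ρt)_A = 91.53504; Σ(ρt)_B = 82.3888 (in km·g cm⁻³).
e = (35.68 − 30.29) − (91.53504 − 82.3888) / 3.39 = 2.69 km.

2.69 km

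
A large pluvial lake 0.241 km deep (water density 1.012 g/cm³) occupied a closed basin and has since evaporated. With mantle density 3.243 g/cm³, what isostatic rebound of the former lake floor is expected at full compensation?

0.0752 km

u = d ρ_w/ρ_m = 0.241 km × 1.012/3.243 = 0.0752 km.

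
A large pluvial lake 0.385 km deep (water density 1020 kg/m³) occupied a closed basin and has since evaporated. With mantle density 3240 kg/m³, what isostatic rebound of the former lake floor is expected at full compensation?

u = d ρ_w/ρ_m = 0.385 km × 1020/3240 = 0.121 km.

0.121 km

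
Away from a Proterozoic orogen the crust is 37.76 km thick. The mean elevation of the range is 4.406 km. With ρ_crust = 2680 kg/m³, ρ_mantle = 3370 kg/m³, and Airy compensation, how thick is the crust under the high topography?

59.3 km

Root depth r = h ρ_c / (ρ_m − ρ_c) = 4.406 km × 2680 / 690 = 17.11 km.
Total thickness = T + h + r = 37.76 km + 4.406 km + 17.11 km = 59.3 km.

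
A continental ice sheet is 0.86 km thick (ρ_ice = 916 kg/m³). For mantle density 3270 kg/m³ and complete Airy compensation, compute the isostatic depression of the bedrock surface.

0.241 km

For local isostatic compensation: the ice load ρ_ice t is balanced by mantle displaced below, ρ_m s.
s = t ρ_ice / ρ_m = 0.86 km × 916/3270 = 0.241 km.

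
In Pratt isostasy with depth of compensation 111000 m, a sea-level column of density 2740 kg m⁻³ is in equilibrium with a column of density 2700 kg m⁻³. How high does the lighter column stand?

ρ_ref D = ρ (D + h) → h = D (ρ_ref − ρ)/ρ.
h = 111000 m × (2740 − 2700)/2700 = 1640 m.

1640 m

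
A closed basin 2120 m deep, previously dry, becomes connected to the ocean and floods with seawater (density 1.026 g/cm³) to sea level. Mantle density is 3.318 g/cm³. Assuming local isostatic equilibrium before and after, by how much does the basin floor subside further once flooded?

After flooding the water column is d + s deep. Its weight must equal the weight of mantle displaced by the extra subsidence s: (d + s) ρ_w = s ρ_m.
s = d ρ_w / (ρ_m − ρ_w) = 2120 m × 1.026/(3.318 − 1.026) = 949 m.

949 m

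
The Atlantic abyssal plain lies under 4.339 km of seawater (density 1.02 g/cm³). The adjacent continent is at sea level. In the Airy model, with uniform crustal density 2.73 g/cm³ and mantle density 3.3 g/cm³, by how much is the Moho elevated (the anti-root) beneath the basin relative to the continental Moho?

13 km

For local isostatic compensation: replacing crust with seawater at the top is compensated by replacing crust with mantle at the base: d (ρ_c − ρ_w) = a (ρ_m − ρ_c).
a = d (ρ_c − ρ_w)/(ρ_m − ρ_c) = 4.339 km × 1.71/0.57 = 13 km.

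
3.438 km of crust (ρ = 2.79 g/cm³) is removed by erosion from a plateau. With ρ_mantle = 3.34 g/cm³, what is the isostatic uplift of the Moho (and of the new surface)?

Unloading: uplift u = e ρ_c/ρ_m = 3.438 km × 2.79/3.34 = 2.87 km.

2.87 km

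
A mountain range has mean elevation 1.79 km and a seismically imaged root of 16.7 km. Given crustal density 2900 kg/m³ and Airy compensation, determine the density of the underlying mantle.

Airy balance: ρ_c h = (ρ_m − ρ_c) r → ρ_m = ρ_c (1 + h/r).
ρ_m = 2900 × (1 + 1.79 km/16.7 km) = 3210 kg/m³.

3210 kg/m³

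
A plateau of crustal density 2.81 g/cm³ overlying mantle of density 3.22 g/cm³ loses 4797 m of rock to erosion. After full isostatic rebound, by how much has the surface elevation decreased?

611 m

Rebound u = e ρ_c/ρ_m = 4797 m × 2.81/3.22 = 4186 m.
Net surface drop = e − u = 4797 m − 4186 m = e (ρ_m − ρ_c)/ρ_m = 611 m.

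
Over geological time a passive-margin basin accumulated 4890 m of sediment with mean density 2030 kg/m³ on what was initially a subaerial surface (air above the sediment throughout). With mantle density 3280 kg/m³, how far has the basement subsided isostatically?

3030 m

Subaerial load: s = t ρ_sed / ρ_m = 4890 m × 2030/3280 = 3030 m.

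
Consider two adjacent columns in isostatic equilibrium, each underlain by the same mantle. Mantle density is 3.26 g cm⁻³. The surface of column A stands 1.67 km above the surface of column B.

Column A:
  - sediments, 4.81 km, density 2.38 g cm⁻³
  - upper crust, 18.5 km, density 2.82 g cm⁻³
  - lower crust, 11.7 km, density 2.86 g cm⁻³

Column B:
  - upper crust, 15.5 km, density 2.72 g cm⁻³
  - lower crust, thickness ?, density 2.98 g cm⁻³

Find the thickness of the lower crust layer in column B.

Take the compensation level at the base of the deeper column (depth z_c below the surface of column A) and equate Σ ρ_i t_i down to z_c; mantle fills any gap and the z_c terms cancel.
Column A: 4.81×2.38 + 18.5×2.82 + 11.7×2.86 + (z_c − 35.01)×3.26
Column B: 1.67×0 + 15.5×2.72 + x×2.98 + (z_c − 1.67 − 15.5 − x)×3.26
The z_c×3.26 term appears on both sides and cancels. Collect the known terms of each column as K = Σ(ρt)_known − 3.26 × (depth of known layers): K_A = 97.0798 − 3.26×35.01 = −17.0528; K_B = 42.16 − 3.26×(1.67 + 15.5) = −13.8142.
Balance: K_A = K_B − x×(3.26 − 2.98), so x = (K_B − K_A)/(3.26 − 2.98) = 3.2386/0.28 = 11.6 km.

11.6 km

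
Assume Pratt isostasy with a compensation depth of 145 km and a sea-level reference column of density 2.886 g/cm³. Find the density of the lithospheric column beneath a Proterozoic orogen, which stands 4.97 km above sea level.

2.79 g/cm³

Pratt balance: ρ_ref D = ρ (D + h).
ρ = ρ_ref D/(D + h) = 2.886 × 145 km/(145 km + 4.97 km) = 2.79 g/cm³.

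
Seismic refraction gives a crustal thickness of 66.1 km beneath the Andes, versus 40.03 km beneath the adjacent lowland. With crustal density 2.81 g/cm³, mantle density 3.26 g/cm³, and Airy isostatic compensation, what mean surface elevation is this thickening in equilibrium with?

Excess crust Δ = 66.1 km − 40.03 km = 26.07 km, split between elevation h and root r with h + r = Δ.
Airy balance ρ_c h = (ρ_m − ρ_c) r gives r = h ρ_c/(ρ_m − ρ_c), so h (1 + ρ_c/(ρ_m − ρ_c)) = Δ, i.e. h = Δ (ρ_m − ρ_c)/ρ_m.
h = 26.07 km × 0.45/3.26 = 3.6 km.

3.6 km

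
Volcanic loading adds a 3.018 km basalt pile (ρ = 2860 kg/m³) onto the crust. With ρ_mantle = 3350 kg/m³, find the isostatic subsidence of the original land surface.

Subaerial loading: s = t ρ_load / ρ_m.
s = 3.018 km × 2860/3350 = 2.58 km.

2.58 km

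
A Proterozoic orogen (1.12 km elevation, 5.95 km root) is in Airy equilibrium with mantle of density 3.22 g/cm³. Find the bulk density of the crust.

2.71 g/cm³

ρ_c h = (ρ_m − ρ_c) r → ρ_c (h + r) = ρ_m r → ρ_c = ρ_m r / (h + r).
ρ_c = 3.22 × 5.95 km / (1.12 km + 5.95 km) = 2.71 g/cm³.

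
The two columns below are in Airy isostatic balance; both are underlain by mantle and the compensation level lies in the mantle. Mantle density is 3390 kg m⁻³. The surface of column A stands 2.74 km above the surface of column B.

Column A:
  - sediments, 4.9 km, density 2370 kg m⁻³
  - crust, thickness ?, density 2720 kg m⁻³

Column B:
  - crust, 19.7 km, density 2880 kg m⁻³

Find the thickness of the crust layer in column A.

Take the compensation level at the base of the deeper column (depth z_c below the surface of column A) and equate Σ ρ_i t_i down to z_c; mantle fills any gap and the z_c terms cancel.
Column A: 4.9×2370 + x×2720 + (z_c − 4.9 − x)×3390
Column B: 2.74×0 + 19.7×2880 + (z_c − 2.74 − 19.7)×3390
The z_c×3390 term appears on both sides and cancels. Collect the known terms of each column as K = Σ(ρt)_known − 3390 × (depth of known layers): K_A = 11613 − 3390×4.9 = −4998; K_B = 56736 − 3390×(2.74 + 19.7) = −19335.6.
Balance: K_A − x×(3390 − 2720) = K_B, so x = (K_A − K_B)/(3390 − 2720) = 14337.6/670 = 21.4 km.

21.4 km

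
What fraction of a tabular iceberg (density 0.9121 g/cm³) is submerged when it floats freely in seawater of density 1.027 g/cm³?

Submerged fraction = ρ_obj/ρ_fluid = 0.9121/1.027 = 88.8%.

88.8%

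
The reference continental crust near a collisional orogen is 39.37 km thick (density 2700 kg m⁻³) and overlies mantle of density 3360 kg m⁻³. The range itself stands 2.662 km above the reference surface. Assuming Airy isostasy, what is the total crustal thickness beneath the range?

Root depth r = h ρ_c / (ρ_m − ρ_c) = 2.662 km × 2700 / 660 = 10.89 km.
Total thickness = T + h + r = 39.37 km + 2.662 km + 10.89 km = 52.9 km.

52.9 km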